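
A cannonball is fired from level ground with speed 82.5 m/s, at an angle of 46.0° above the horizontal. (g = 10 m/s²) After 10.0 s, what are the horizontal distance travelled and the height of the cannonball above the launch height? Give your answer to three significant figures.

v_x = 82.5 cos 46.0° = 57.31 m/s; v_y0 = 82.5 sin 46.0° = 59.35 m/s.
x = v_x t = 57.31 × 10.0 = 573 m.
y = v_y0 t − ½ g t² = 59.35×10.0 − 5.000×10.0² = 93.5 m.

x = 573 m, y = 93.5 m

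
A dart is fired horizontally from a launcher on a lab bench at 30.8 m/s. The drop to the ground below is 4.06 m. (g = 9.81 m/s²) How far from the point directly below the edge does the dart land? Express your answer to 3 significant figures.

Initial vertical velocity is zero, so the fall time comes from h = ½ g t²: t = √(2 × 4.06 / 9.81) = 0.9098 s.
Horizontal motion is uniform at 30.8 m/s, so x = 30.8 × 0.9098 = 28.0 m.

28.0 m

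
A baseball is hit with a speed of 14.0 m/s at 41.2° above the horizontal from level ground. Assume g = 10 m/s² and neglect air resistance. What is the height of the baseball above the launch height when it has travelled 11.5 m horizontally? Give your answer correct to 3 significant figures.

4.11 m

v_x = 14.0 cos 41.2° = 10.53 m/s, v_y0 = 14.0 sin 41.2° = 9.222 m/s.
Time to reach x = 11.5 m: t = x / v_x = 11.5 / 10.53 = 1.092 s.
y = v_y0 t − ½ g t² = 9.222×1.092 − 5.000×1.092² = 4.11 m.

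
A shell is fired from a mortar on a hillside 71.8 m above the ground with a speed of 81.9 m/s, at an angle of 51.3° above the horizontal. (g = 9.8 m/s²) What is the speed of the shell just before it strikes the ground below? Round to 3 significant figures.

90.1 m/s

v_x = 81.9 cos 51.3° = 51.21 m/s is unchanged throughout.
For the vertical component, v_y² = v_y0² + 2 g h = (63.92)² + 2×9.8×71.8 = 5493, so |v_y| = 74.11 m/s.
Impact speed = √(v_x² + v_y²) = √(2622 + 5493) = 90.1 m/s.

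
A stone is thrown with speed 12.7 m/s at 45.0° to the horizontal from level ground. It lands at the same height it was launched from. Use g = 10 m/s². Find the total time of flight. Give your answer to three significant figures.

Vertical component: v_y = 12.7 sin 45.0° = 8.980 m/s.
For a projectile landing at launch height, time of flight is t = 2 v_y / g = 2 × 8.980 / 10 = 1.80 s.

1.80 s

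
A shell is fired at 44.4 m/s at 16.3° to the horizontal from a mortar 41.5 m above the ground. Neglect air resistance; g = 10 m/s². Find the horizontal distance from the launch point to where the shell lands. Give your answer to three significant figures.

187 m

Components: v_x = 44.4 cos 16.3° = 42.62 m/s, v_y = 44.4 sin 16.3° = 12.46 m/s.
Vertical: 0 = 41.5 + 12.46 t − ½(10) t² ⇒ 5.000 t² − 12.46 t − 41.5 = 0.
t = [12.46 + √(155.3 + 830.0)] / 10.00 = 4.385 s.
Horizontal: R = v_x · t = 42.62 × 4.385 = 187 m.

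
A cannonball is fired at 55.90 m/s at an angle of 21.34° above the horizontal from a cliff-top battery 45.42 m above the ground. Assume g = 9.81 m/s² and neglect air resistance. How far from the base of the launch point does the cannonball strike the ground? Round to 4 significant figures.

Components: v_x = 55.90 cos 21.34° = 52.067 m/s, v_y = 55.90 sin 21.34° = 20.342 m/s.
Vertical: 0 = 45.42 + 20.342 t − ½(9.81) t² ⇒ 4.905 t² − 20.342 t − 45.42 = 0.
t = [20.342 + √(413.80 + 891.14)] / 9.810 = 5.7560 s.
Horizontal: R = v_x · t = 52.067 × 5.7560 = 299.7 m.

299.7 m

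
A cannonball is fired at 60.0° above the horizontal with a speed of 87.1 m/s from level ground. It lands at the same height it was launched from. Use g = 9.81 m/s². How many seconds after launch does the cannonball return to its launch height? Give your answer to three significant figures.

15.4 s

Vertical component: v_y = 87.1 sin 60.0° = 75.43 m/s.
For a projectile landing at launch height, time of flight is t = 2 v_y / g = 2 × 75.43 / 9.81 = 15.4 s.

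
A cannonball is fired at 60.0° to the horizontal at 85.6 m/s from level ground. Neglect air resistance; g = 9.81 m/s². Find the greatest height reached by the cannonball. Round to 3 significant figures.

280 m

Vertical component of launch velocity: v_y = 85.6 sin 60.0° = 74.13 m/s.
At the highest point the vertical velocity is zero, so v_y² = 2 g h_max.
h_max = (74.13)² / (2 × 9.81) = 5495 / 19.62 = 280 m.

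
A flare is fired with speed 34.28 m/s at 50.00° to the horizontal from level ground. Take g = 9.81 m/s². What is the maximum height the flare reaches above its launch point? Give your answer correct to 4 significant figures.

Vertical component of launch velocity: v_y = 34.28 sin 50.00° = 26.260 m/s.
At the highest point the vertical velocity is zero, so v_y² = 2 g h_max.
h_max = (26.260)² / (2 × 9.81) = 689.59 / 19.62 = 35.15 m.

35.15 m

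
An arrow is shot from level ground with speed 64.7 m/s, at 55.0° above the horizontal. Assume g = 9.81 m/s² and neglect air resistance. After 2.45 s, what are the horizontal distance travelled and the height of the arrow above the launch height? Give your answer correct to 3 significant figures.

v_x = 64.7 cos 55.0° = 37.11 m/s; v_y0 = 64.7 sin 55.0° = 53.00 m/s.
x = v_x t = 37.11 × 2.45 = 90.9 m.
y = v_y0 t − ½ g t² = 53.00×2.45 − 4.905×2.45² = 100 m.

x = 90.9 m, y = 100 m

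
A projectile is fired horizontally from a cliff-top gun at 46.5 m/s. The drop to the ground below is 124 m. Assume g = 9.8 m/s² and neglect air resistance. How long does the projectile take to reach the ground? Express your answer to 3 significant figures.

5.03 s

The horizontal speed doesn't affect the fall. With v_y0 = 0, h = ½ g t².
t = √(2 × 124 / 9.8) = √25.31 = 5.03 s.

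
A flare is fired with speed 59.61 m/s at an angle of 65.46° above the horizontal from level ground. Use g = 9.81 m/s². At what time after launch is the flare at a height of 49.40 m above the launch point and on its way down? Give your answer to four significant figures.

v_y0 = 59.61 sin 65.46° = 54.226 m/s.
Set y = v_y0 t − ½ g t² = 49.40: 4.905 t² − 54.226 t + 49.40 = 0.
t = [54.226 ± √(2940.5 − 969.23)] / 9.81 = (54.226 ± 44.399) / 9.81, giving t = 1.002 s or t = 10.05 s.
On the way down corresponds to the larger root: t = 10.05 s.

10.05 s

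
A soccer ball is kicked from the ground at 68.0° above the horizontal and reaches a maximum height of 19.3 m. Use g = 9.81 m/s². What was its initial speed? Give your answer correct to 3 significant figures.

21.0 m/s

At maximum height v_y = 0, so (v₀ sin θ)² = 2 g H.
v₀ sin 68.0° = √(2 × 9.81 × 19.3) = 19.46 m/s.
v₀ = 19.46 / sin 68.0° = 19.46 / 0.9272 = 21.0 m/s.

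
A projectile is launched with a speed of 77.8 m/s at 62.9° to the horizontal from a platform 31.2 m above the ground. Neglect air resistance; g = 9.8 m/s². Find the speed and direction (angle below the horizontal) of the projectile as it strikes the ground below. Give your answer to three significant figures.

81.6 m/s at 64.3° below the horizontal

v_x = 77.8 cos 62.9° = 35.44 m/s (constant).
|v_y| at impact = √((69.26)² + 2×9.8×31.2) = 73.54 m/s.
Speed = √(35.44² + 73.54²) = 81.6 m/s; angle = arctan(73.54/35.44) = 64.3° below horizontal.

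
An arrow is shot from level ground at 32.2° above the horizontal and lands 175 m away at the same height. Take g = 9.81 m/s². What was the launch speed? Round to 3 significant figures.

43.6 m/s

On level ground, R = v₀² sin(2θ) / g, so v₀ = √(R g / sin 2θ).
sin(2 × 32.2°) = 0.9018.
v₀ = √(175 × 9.81 / 0.9018) = √1904 = 43.6 m/s.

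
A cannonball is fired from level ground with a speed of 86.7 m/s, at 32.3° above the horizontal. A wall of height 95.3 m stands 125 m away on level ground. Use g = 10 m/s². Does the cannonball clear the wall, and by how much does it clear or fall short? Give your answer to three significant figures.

v_x = 86.7 cos 32.3° = 73.28 m/s; v_y0 = 86.7 sin 32.3° = 46.33 m/s.
Time to reach the wall: t = 125 / 73.28 = 1.706 s.
Height at that point: y = 46.33×1.706 − 5.000×1.706² = 64.49 m.
That is 95.3 − 64.49 = 30.8 m below the top of the wall, so the cannonball does not clear it.

No — it falls 30.8 m short of clearing the wall.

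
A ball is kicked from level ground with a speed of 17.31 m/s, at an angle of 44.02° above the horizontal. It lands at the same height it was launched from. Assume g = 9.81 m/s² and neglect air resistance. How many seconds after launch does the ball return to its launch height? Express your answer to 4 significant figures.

2.452 s

Vertical component: v_y = 17.31 sin 44.02° = 12.029 m/s.
For a projectile landing at launch height, time of flight is t = 2 v_y / g = 2 × 12.029 / 9.81 = 2.452 s.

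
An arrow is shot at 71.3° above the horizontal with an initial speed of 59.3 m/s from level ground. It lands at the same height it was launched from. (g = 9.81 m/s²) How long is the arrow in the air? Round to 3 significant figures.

Vertical component: v_y = 59.3 sin 71.3° = 56.17 m/s.
For a projectile landing at launch height, time of flight is t = 2 v_y / g = 2 × 56.17 / 9.81 = 11.5 s.

11.5 s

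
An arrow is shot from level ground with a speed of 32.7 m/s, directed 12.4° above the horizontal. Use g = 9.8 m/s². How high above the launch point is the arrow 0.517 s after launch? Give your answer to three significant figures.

2.32 m

v_y0 = 32.7 sin 12.4° = 7.022 m/s.
y(t) = v_y0 t − ½ g t² = 7.022×0.517 − 4.900×0.517² = 2.32 m.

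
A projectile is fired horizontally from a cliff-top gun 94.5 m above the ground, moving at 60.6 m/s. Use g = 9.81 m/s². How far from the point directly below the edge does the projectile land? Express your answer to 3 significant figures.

Initial vertical velocity is zero, so the fall time comes from h = ½ g t²: t = √(2 × 94.5 / 9.81) = 4.389 s.
Horizontal motion is uniform at 60.6 m/s, so x = 60.6 × 4.389 = 266 m.

266 m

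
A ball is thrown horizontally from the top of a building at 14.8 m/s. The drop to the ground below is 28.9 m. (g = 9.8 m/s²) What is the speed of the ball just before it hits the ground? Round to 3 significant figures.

28.0 m/s

Fall time: t = √(2 × 28.9 / 9.8) = 2.429 s.
At impact: v_x = 14.8 m/s (unchanged), v_y = g t = 9.8 × 2.429 = 23.80 m/s.
Speed = √(v_x² + v_y²) = √(219.0 + 566.4) = 28.0 m/s.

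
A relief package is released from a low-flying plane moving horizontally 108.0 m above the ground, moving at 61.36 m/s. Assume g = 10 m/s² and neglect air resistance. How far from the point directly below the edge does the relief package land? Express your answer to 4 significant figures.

285.2 m

Initial vertical velocity is zero, so the fall time comes from h = ½ g t²: t = √(2 × 108.0 / 10) = 4.6476 s.
Horizontal motion is uniform at 61.36 m/s, so x = 61.36 × 4.6476 = 285.2 m.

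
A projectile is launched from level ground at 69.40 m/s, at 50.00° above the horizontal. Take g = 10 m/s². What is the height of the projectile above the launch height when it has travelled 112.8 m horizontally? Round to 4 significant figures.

v_x = 69.40 cos 50.00° = 44.609 m/s, v_y0 = 69.40 sin 50.00° = 53.163 m/s.
Time to reach x = 112.8 m: t = x / v_x = 112.8 / 44.609 = 2.5286 s.
y = v_y0 t − ½ g t² = 53.163×2.5286 − 5.000×2.5286² = 102.5 m.

102.5 m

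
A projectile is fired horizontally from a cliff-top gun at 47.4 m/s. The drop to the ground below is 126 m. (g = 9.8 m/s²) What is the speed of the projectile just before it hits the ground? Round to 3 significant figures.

Fall time: t = √(2 × 126 / 9.8) = 5.071 s.
At impact: v_x = 47.4 m/s (unchanged), v_y = g t = 9.8 × 5.071 = 49.70 m/s.
Speed = √(v_x² + v_y²) = √(2247 + 2470) = 68.7 m/s.

68.7 m/s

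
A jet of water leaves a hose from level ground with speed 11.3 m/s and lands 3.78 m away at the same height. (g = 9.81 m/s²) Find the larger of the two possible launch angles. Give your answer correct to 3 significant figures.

81.6°

Level-ground range: R = v₀² sin(2θ)/g ⇒ sin 2θ = R g / v₀² = 3.78×9.81/11.3² = 0.2904.
2θ = arcsin(0.2904) = 16.88° or 180° − 16.88° = 163.12°.
So θ = 8.44° or θ = 81.6°.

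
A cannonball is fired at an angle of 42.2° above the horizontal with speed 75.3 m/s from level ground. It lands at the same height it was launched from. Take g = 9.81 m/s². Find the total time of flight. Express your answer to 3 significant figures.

10.3 s

Vertical component: v_y = 75.3 sin 42.2° = 50.58 m/s.
For a projectile landing at launch height, time of flight is t = 2 v_y / g = 2 × 50.58 / 9.81 = 10.3 s.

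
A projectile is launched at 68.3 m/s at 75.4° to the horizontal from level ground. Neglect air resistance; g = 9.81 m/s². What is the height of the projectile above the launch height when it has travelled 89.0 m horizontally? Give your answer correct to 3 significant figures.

v_x = 68.3 cos 75.4° = 17.22 m/s, v_y0 = 68.3 sin 75.4° = 66.09 m/s.
Time to reach x = 89.0 m: t = x / v_x = 89.0 / 17.22 = 5.168 s.
y = v_y0 t − ½ g t² = 66.09×5.168 − 4.905×5.168² = 211 m.

211 m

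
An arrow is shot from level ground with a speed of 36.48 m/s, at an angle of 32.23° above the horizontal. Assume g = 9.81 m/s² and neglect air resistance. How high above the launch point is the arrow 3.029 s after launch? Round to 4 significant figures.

v_y0 = 36.48 sin 32.23° = 19.455 m/s.
y(t) = v_y0 t − ½ g t² = 19.455×3.029 − 4.905×3.029² = 13.93 m.

13.93 m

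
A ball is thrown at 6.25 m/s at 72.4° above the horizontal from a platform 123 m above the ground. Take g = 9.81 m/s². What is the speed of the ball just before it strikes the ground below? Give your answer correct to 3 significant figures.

49.5 m/s

v_x = 6.25 cos 72.4° = 1.890 m/s is unchanged throughout.
For the vertical component, v_y² = v_y0² + 2 g h = (5.957)² + 2×9.81×123 = 2449, so |v_y| = 49.49 m/s.
Impact speed = √(v_x² + v_y²) = √(3.572 + 2449) = 49.5 m/s.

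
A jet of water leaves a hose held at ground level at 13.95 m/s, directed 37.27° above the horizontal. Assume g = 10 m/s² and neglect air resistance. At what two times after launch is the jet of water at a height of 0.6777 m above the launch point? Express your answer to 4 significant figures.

v_y0 = 13.95 sin 37.27° = 8.4477 m/s.
Set y = v_y0 t − ½ g t² = 0.6777: 5.000 t² − 8.4477 t + 0.6777 = 0.
t = [8.4477 ± √(71.364 − 13.554)] / 10 = (8.4477 ± 7.6033) / 10, giving t = 0.08444 s or t = 1.605 s.
So the jet of water is at 0.6777 m at t = 0.08444 s (rising) and t = 1.605 s (falling).

0.08444 s and 1.605 s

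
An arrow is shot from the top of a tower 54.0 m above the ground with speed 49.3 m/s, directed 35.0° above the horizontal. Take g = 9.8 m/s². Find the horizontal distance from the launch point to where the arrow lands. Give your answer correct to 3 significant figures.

294 m

Components: v_x = 49.3 cos 35.0° = 40.38 m/s, v_y = 49.3 sin 35.0° = 28.28 m/s.
Vertical: 0 = 54.0 + 28.28 t − ½(9.8) t² ⇒ 4.900 t² − 28.28 t − 54.0 = 0.
t = [28.28 + √(799.8 + 1058)] / 9.800 = 7.284 s.
Horizontal: R = v_x · t = 40.38 × 7.284 = 294 m.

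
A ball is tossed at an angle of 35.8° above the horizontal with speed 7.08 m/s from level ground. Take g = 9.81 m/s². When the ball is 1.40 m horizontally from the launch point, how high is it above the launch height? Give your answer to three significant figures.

0.718 m

v_x = 7.08 cos 35.8° = 5.742 m/s, v_y0 = 7.08 sin 35.8° = 4.142 m/s.
Time to reach x = 1.40 m: t = x / v_x = 1.40 / 5.742 = 0.2438 s.
y = v_y0 t − ½ g t² = 4.142×0.2438 − 4.905×0.2438² = 0.718 m.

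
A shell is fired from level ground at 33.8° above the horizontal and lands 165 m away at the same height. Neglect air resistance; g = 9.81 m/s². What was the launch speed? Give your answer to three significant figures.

41.8 m/s

On level ground, R = v₀² sin(2θ) / g, so v₀ = √(R g / sin 2θ).
sin(2 × 33.8°) = 0.9245.
v₀ = √(165 × 9.81 / 0.9245) = √1751 = 41.8 m/s.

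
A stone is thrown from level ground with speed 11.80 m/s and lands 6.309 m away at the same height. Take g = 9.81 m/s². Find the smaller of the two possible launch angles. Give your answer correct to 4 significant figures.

13.20°

Level-ground range: R = v₀² sin(2θ)/g ⇒ sin 2θ = R g / v₀² = 6.309×9.81/11.80² = 0.4445.
2θ = arcsin(0.4445) = 26.391° or 180° − 26.391° = 153.609°.
So θ = 13.20° or θ = 76.80°.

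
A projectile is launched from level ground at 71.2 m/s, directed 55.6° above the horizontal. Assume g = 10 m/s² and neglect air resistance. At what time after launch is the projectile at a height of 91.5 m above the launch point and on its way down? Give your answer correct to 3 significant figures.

v_y0 = 71.2 sin 55.6° = 58.75 m/s.
Set y = v_y0 t − ½ g t² = 91.5: 5.000 t² − 58.75 t + 91.5 = 0.
t = [58.75 ± √(3452 − 1830)] / 10 = (58.75 ± 40.27) / 10, giving t = 1.85 s or t = 9.90 s.
On the way down corresponds to the larger root: t = 9.90 s.

9.90 s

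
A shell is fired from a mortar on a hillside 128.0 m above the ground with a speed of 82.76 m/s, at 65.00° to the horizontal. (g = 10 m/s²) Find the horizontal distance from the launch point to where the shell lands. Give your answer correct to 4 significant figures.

Components: v_x = 82.76 cos 65.00° = 34.976 m/s, v_y = 82.76 sin 65.00° = 75.006 m/s.
Vertical: 0 = 128.0 + 75.006 t − ½(10) t² ⇒ 5.000 t² − 75.006 t − 128.0 = 0.
t = [75.006 + √(5625.9 + 2560.0)] / 10.00 = 16.548 s.
Horizontal: R = v_x · t = 34.976 × 16.548 = 578.8 m.

578.8 m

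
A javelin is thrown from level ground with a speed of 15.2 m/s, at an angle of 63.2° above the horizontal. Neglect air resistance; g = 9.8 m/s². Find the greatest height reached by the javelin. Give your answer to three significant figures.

Vertical component of launch velocity: v_y = 15.2 sin 63.2° = 13.57 m/s.
At the highest point the vertical velocity is zero, so v_y² = 2 g h_max.
h_max = (13.57)² / (2 × 9.8) = 184.1 / 19.60 = 9.39 m.

9.39 m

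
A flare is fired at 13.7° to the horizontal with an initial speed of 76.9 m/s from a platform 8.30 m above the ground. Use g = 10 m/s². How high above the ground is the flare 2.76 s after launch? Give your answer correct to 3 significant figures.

20.5 m

v_y0 = 76.9 sin 13.7° = 18.21 m/s.
y(t) = 8.30 + v_y0 t − ½ g t² = 8.30 + 18.21×2.76 − ½×10×2.76² = 20.5 m.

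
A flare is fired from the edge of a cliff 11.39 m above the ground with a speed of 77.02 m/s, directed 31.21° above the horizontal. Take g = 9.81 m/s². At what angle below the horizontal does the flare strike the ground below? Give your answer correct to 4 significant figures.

v_x = 77.02 cos 31.21° = 65.873 m/s.
At impact |v_y| = √(v_y0² + 2 g h) = √(39.910² + 2×9.81×11.39) = 42.618 m/s.
Angle below horizontal = arctan(|v_y| / v_x) = arctan(42.618 / 65.873) = 32.90°.

32.90°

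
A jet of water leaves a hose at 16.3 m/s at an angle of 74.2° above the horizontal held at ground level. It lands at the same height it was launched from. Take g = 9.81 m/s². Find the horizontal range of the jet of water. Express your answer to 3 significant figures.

For level ground, R = v₀² sin(2θ) / g.
sin(2 × 74.2°) = sin 148.4° = 0.5240.
R = (16.3)² × 0.5240 / 9.81 = 14.2 m.

14.2 m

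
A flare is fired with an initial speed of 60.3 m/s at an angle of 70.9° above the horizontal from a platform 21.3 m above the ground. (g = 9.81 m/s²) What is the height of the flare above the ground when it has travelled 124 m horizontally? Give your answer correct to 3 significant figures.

v_x = 60.3 cos 70.9° = 19.73 m/s, v_y0 = 60.3 sin 70.9° = 56.98 m/s.
Time to reach x = 124 m: t = x / v_x = 124 / 19.73 = 6.285 s.
y = 21.3 + v_y0 t − ½ g t² = 21.3 + 56.98×6.285 − 4.905×6.285² = 186 m.

186 m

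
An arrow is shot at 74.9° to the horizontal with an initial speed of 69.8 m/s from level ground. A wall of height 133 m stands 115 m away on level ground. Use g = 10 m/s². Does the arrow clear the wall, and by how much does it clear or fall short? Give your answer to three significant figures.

v_x = 69.8 cos 74.9° = 18.18 m/s; v_y0 = 69.8 sin 74.9° = 67.39 m/s.
Time to reach the wall: t = 115 / 18.18 = 6.326 s.
Height at that point: y = 67.39×6.326 − 5.000×6.326² = 226.2 m.
That is 226.2 − 133 = 93.2 m above the top of the wall, so the arrow clears it.

Yes — it clears the wall by 93.2 m.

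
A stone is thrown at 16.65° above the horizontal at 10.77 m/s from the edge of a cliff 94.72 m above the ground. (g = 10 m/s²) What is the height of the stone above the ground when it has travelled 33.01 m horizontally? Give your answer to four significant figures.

v_x = 10.77 cos 16.65° = 10.318 m/s, v_y0 = 10.77 sin 16.65° = 3.0859 m/s.
Time to reach x = 33.01 m: t = x / v_x = 33.01 / 10.318 = 3.1993 s.
y = 94.72 + v_y0 t − ½ g t² = 94.72 + 3.0859×3.1993 − 5.000×3.1993² = 53.42 m.

53.42 m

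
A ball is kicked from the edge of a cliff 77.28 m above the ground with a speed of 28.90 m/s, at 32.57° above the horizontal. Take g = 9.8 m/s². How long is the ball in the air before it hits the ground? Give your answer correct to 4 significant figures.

5.864 s

Vertical component: v_y = 28.90 sin 32.57° = 15.558 m/s.
Taking up as positive with launch at y = 77.28 m, landing at y = 0: 0 = 77.28 + 15.558 t − ½(9.8) t².
Solving 4.900 t² − 15.558 t − 77.28 = 0 gives t = [15.558 + √(15.558² + 4·4.900·77.28)] / 9.800 = 5.864 s.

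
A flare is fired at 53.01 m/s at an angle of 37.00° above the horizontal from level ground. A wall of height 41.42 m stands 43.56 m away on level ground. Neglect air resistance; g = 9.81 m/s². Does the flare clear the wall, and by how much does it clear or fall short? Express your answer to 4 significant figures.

v_x = 53.01 cos 37.00° = 42.336 m/s; v_y0 = 53.01 sin 37.00° = 31.902 m/s.
Time to reach the wall: t = 43.56 / 42.336 = 1.0289 s.
Height at that point: y = 31.902×1.0289 − 4.905×1.0289² = 27.631 m.
That is 41.42 − 27.631 = 13.79 m below the top of the wall, so the flare does not clear it.

No — it falls 13.79 m short of clearing the wall.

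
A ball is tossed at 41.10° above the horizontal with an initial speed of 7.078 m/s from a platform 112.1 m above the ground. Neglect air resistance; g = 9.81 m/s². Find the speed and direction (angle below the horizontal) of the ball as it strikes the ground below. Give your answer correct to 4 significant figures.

47.43 m/s at 83.54° below the horizontal

v_x = 7.078 cos 41.10° = 5.3337 m/s (constant).
|v_y| at impact = √((4.6529)² + 2×9.81×112.1) = 47.128 m/s.
Speed = √(5.3337² + 47.128²) = 47.43 m/s; angle = arctan(47.128/5.3337) = 83.54° below horizontal.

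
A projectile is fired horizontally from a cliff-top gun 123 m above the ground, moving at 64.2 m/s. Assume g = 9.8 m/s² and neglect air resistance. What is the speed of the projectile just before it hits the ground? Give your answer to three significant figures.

80.8 m/s

Fall time: t = √(2 × 123 / 9.8) = 5.010 s.
At impact: v_x = 64.2 m/s (unchanged), v_y = g t = 9.8 × 5.010 = 49.10 m/s.
Speed = √(v_x² + v_y²) = √(4122 + 2411) = 80.8 m/s.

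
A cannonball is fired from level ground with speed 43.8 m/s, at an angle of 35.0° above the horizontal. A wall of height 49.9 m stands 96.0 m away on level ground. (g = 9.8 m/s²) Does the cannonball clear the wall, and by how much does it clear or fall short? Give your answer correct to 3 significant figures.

v_x = 43.8 cos 35.0° = 35.88 m/s; v_y0 = 43.8 sin 35.0° = 25.12 m/s.
Time to reach the wall: t = 96.0 / 35.88 = 2.676 s.
Height at that point: y = 25.12×2.676 − 4.900×2.676² = 32.13 m.
That is 49.9 − 32.13 = 17.8 m below the top of the wall, so the cannonball does not clear it.

No — it falls 17.8 m short of clearing the wall.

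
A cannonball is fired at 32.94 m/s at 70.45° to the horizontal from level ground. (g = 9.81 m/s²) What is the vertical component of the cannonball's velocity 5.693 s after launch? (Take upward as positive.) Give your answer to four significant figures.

Initial vertical component: v_y0 = 32.94 sin 70.45° = 31.041 m/s.
v_y(t) = v_y0 − g t = 31.041 − 9.81 × 5.693 = -24.81 m/s.

-24.81 m/s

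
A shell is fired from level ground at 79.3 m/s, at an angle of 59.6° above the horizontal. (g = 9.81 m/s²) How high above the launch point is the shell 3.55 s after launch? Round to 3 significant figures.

181 m

v_y0 = 79.3 sin 59.6° = 68.40 m/s.
y(t) = v_y0 t − ½ g t² = 68.40×3.55 − 4.905×3.55² = 181 m.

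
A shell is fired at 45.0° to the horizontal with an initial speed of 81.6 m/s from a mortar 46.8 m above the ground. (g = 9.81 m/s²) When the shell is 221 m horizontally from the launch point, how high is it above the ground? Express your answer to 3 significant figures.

v_x = 81.6 cos 45.0° = 57.70 m/s, v_y0 = 81.6 sin 45.0° = 57.70 m/s.
Time to reach x = 221 m: t = x / v_x = 221 / 57.70 = 3.830 s.
y = 46.8 + v_y0 t − ½ g t² = 46.8 + 57.70×3.830 − 4.905×3.830² = 196 m.

196 m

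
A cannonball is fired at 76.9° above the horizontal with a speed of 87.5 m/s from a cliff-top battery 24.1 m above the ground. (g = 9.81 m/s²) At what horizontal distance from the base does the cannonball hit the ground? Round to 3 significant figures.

Components: v_x = 87.5 cos 76.9° = 19.83 m/s, v_y = 87.5 sin 76.9° = 85.22 m/s.
Vertical: 0 = 24.1 + 85.22 t − ½(9.81) t² ⇒ 4.905 t² − 85.22 t − 24.1 = 0.
t = [85.22 + √(7262 + 472.8)] / 9.810 = 17.65 s.
Horizontal: R = v_x · t = 19.83 × 17.65 = 350 m.

350 m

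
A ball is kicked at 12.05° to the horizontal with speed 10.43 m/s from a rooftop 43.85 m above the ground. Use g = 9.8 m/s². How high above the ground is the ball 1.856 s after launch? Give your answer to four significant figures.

v_y0 = 10.43 sin 12.05° = 2.1774 m/s.
y(t) = 43.85 + v_y0 t − ½ g t² = 43.85 + 2.1774×1.856 − ½×9.8×1.856² = 31.01 m.

31.01 m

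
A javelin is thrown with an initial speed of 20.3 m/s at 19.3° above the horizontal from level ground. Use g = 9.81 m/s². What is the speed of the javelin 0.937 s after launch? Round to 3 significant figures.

v_x = 20.3 cos 19.3° = 19.16 m/s (constant).
v_y(t) = 20.3 sin 19.3° − g t = 6.709 − 9.81 × 0.937 = -2.483 m/s.
Speed = √(v_x² + v_y²) = √(367.1 + 6.165) = 19.3 m/s.

19.3 m/s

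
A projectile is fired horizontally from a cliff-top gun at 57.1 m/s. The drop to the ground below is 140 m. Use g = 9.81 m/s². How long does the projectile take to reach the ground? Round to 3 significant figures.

The horizontal speed doesn't affect the fall. With v_y0 = 0, h = ½ g t².
t = √(2 × 140 / 9.81) = √28.54 = 5.34 s.

5.34 s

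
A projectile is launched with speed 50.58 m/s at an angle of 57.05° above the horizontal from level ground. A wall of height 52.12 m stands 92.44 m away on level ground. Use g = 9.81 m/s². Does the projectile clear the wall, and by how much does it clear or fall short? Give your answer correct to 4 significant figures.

Yes — it clears the wall by 35.12 m.

v_x = 50.58 cos 57.05° = 27.511 m/s; v_y0 = 50.58 sin 57.05° = 42.444 m/s.
Time to reach the wall: t = 92.44 / 27.511 = 3.3601 s.
Height at that point: y = 42.444×3.3601 − 4.905×3.3601² = 87.237 m.
That is 87.237 − 52.12 = 35.12 m above the top of the wall, so the projectile clears it.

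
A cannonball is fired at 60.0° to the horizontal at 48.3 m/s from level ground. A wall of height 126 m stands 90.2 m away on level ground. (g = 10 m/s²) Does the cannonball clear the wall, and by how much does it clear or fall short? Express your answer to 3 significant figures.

v_x = 48.3 cos 60.0° = 24.15 m/s; v_y0 = 48.3 sin 60.0° = 41.83 m/s.
Time to reach the wall: t = 90.2 / 24.15 = 3.735 s.
Height at that point: y = 41.83×3.735 − 5.000×3.735² = 86.48 m.
That is 126 − 86.48 = 39.5 m below the top of the wall, so the cannonball does not clear it.

No — it falls 39.5 m short of clearing the wall.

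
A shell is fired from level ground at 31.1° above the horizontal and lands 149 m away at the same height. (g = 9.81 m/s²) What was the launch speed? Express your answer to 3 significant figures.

On level ground, R = v₀² sin(2θ) / g, so v₀ = √(R g / sin 2θ).
sin(2 × 31.1°) = 0.8846.
v₀ = √(149 × 9.81 / 0.8846) = √1652 = 40.6 m/s.

40.6 m/s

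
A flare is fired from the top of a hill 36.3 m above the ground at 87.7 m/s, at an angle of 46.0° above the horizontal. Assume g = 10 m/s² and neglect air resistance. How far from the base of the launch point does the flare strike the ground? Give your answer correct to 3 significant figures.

802 m

Components: v_x = 87.7 cos 46.0° = 60.92 m/s, v_y = 87.7 sin 46.0° = 63.09 m/s.
Vertical: 0 = 36.3 + 63.09 t − ½(10) t² ⇒ 5.000 t² − 63.09 t − 36.3 = 0.
t = [63.09 + √(3980 + 726.0)] / 10.00 = 13.17 s.
Horizontal: R = v_x · t = 60.92 × 13.17 = 802 m.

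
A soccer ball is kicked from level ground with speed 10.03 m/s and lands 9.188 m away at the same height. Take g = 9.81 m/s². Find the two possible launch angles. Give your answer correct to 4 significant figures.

Level-ground range: R = v₀² sin(2θ)/g ⇒ sin 2θ = R g / v₀² = 9.188×9.81/10.03² = 0.8960.
2θ = arcsin(0.8960) = 63.637° or 180° − 63.637° = 116.363°.
So θ = 31.82° or θ = 58.18°.

31.82° and 58.18°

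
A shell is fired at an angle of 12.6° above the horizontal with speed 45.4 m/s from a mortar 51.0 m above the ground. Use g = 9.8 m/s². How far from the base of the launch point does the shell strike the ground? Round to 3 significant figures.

195 m

Components: v_x = 45.4 cos 12.6° = 44.31 m/s, v_y = 45.4 sin 12.6° = 9.904 m/s.
Vertical: 0 = 51.0 + 9.904 t − ½(9.8) t² ⇒ 4.900 t² − 9.904 t − 51.0 = 0.
t = [9.904 + √(98.09 + 999.6)] / 9.800 = 4.391 s.
Horizontal: R = v_x · t = 44.31 × 4.391 = 195 m.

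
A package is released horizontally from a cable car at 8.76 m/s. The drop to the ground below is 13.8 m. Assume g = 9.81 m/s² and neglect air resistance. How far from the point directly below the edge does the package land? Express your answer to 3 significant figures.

Initial vertical velocity is zero, so the fall time comes from h = ½ g t²: t = √(2 × 13.8 / 9.81) = 1.677 s.
Horizontal motion is uniform at 8.76 m/s, so x = 8.76 × 1.677 = 14.7 m.

14.7 m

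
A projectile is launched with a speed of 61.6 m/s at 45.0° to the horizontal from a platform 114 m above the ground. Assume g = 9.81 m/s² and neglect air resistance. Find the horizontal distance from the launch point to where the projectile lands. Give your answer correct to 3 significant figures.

Components: v_x = 61.6 cos 45.0° = 43.56 m/s, v_y = 61.6 sin 45.0° = 43.56 m/s.
Vertical: 0 = 114 + 43.56 t − ½(9.81) t² ⇒ 4.905 t² − 43.56 t − 114 = 0.
t = [43.56 + √(1897 + 2237)] / 9.810 = 10.99 s.
Horizontal: R = v_x · t = 43.56 × 10.99 = 479 m.

479 m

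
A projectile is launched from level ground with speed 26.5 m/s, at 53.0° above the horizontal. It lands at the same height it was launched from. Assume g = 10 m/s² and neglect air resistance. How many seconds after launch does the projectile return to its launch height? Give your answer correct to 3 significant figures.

Vertical component: v_y = 26.5 sin 53.0° = 21.16 m/s.
For a projectile landing at launch height, time of flight is t = 2 v_y / g = 2 × 21.16 / 10 = 4.23 s.

4.23 s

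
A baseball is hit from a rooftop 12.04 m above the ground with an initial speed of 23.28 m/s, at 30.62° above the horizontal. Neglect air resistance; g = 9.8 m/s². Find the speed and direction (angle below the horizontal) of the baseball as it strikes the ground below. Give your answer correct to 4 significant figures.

v_x = 23.28 cos 30.62° = 20.034 m/s (constant).
|v_y| at impact = √((11.857)² + 2×9.8×12.04) = 19.405 m/s.
Speed = √(20.034² + 19.405²) = 27.89 m/s; angle = arctan(19.405/20.034) = 44.09° below horizontal.

27.89 m/s at 44.09° below the horizontal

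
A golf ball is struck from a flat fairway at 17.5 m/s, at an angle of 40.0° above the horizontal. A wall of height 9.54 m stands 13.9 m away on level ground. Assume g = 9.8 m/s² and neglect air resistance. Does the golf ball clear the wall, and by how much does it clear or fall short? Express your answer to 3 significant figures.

v_x = 17.5 cos 40.0° = 13.41 m/s; v_y0 = 17.5 sin 40.0° = 11.25 m/s.
Time to reach the wall: t = 13.9 / 13.41 = 1.037 s.
Height at that point: y = 11.25×1.037 − 4.900×1.037² = 6.397 m.
That is 9.54 − 6.397 = 3.14 m below the top of the wall, so the golf ball does not clear it.

No — it falls 3.14 m short of clearing the wall.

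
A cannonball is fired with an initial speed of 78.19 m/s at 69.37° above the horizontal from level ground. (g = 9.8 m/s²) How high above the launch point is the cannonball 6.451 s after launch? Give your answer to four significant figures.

268.1 m

v_y0 = 78.19 sin 69.37° = 73.176 m/s.
y(t) = v_y0 t − ½ g t² = 73.176×6.451 − 4.900×6.451² = 268.1 m.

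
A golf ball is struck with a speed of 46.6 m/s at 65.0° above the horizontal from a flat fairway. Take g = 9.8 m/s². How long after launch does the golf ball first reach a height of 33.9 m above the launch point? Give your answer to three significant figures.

v_y0 = 46.6 sin 65.0° = 42.23 m/s.
Set y = v_y0 t − ½ g t² = 33.9: 4.900 t² − 42.23 t + 33.9 = 0.
t = [42.23 ± √(1783 − 664.4)] / 9.8 = (42.23 ± 33.45) / 9.8, giving t = 0.896 s or t = 7.72 s.
The golf ball is on the way up at the first time, so t = 0.896 s.

0.896 s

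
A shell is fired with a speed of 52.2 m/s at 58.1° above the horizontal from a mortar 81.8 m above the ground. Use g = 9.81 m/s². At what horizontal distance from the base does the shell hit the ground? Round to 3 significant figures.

Components: v_x = 52.2 cos 58.1° = 27.58 m/s, v_y = 52.2 sin 58.1° = 44.32 m/s.
Vertical: 0 = 81.8 + 44.32 t − ½(9.81) t² ⇒ 4.905 t² − 44.32 t − 81.8 = 0.
t = [44.32 + √(1964 + 1605)] / 9.810 = 10.61 s.
Horizontal: R = v_x · t = 27.58 × 10.61 = 293 m.

293 m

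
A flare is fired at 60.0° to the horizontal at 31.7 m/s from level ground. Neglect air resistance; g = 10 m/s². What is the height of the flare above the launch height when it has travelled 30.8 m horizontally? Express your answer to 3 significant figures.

v_x = 31.7 cos 60.0° = 15.85 m/s, v_y0 = 31.7 sin 60.0° = 27.45 m/s.
Time to reach x = 30.8 m: t = x / v_x = 30.8 / 15.85 = 1.943 s.
y = v_y0 t − ½ g t² = 27.45×1.943 − 5.000×1.943² = 34.5 m.

34.5 m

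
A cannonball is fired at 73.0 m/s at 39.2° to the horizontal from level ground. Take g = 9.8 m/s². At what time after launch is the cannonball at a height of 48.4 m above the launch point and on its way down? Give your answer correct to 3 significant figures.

8.21 s

v_y0 = 73.0 sin 39.2° = 46.14 m/s.
Set y = v_y0 t − ½ g t² = 48.4: 4.900 t² − 46.14 t + 48.4 = 0.
t = [46.14 ± √(2129 − 948.6)] / 9.8 = (46.14 ± 34.36) / 9.8, giving t = 1.20 s or t = 8.21 s.
On the way down corresponds to the larger root: t = 8.21 s.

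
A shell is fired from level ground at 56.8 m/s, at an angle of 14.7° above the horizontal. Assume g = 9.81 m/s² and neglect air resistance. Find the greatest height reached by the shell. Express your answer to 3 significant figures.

10.6 m

Vertical component of launch velocity: v_y = 56.8 sin 14.7° = 14.41 m/s.
At the highest point the vertical velocity is zero, so v_y² = 2 g h_max.
h_max = (14.41)² / (2 × 9.81) = 207.6 / 19.62 = 10.6 m.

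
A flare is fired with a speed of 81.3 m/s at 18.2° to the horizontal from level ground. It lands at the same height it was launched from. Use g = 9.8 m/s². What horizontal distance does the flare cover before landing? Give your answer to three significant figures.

For level ground, R = v₀² sin(2θ) / g.
sin(2 × 18.2°) = sin 36.40° = 0.5934.
R = (81.3)² × 0.5934 / 9.8 = 400 m.

400 m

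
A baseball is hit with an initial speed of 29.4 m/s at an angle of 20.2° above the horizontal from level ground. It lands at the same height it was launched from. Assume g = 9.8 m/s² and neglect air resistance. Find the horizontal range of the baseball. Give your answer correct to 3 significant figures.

57.2 m

For level ground, R = v₀² sin(2θ) / g.
sin(2 × 20.2°) = sin 40.40° = 0.6481.
R = (29.4)² × 0.6481 / 9.8 = 57.2 m.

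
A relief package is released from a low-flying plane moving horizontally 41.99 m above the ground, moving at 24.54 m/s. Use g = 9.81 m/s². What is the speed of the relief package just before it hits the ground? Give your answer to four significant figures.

Fall time: t = √(2 × 41.99 / 9.81) = 2.9259 s.
At impact: v_x = 24.54 m/s (unchanged), v_y = g t = 9.81 × 2.9259 = 28.703 m/s.
Speed = √(v_x² + v_y²) = √(602.21 + 823.86) = 37.76 m/s.

37.76 m/s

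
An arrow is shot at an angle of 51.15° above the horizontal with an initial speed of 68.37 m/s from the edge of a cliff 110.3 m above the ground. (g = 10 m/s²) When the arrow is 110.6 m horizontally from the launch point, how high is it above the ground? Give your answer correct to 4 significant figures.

v_x = 68.37 cos 51.15° = 42.887 m/s, v_y0 = 68.37 sin 51.15° = 53.246 m/s.
Time to reach x = 110.6 m: t = x / v_x = 110.6 / 42.887 = 2.5789 s.
y = 110.3 + v_y0 t − ½ g t² = 110.3 + 53.246×2.5789 − 5.000×2.5789² = 214.4 m.

214.4 m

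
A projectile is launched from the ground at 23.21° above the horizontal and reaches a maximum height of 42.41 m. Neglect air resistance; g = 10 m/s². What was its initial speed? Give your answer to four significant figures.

73.90 m/s

At maximum height v_y = 0, so (v₀ sin θ)² = 2 g H.
v₀ sin 23.21° = √(2 × 10 × 42.41) = 29.124 m/s.
v₀ = 29.124 / sin 23.21° = 29.124 / 0.3941 = 73.90 m/s.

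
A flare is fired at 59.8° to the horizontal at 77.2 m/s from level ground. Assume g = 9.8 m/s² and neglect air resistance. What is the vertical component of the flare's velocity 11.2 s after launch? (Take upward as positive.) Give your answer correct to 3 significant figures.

-43.0 m/s

Initial vertical component: v_y0 = 77.2 sin 59.8° = 66.72 m/s.
v_y(t) = v_y0 − g t = 66.72 − 9.8 × 11.2 = -43.0 m/s.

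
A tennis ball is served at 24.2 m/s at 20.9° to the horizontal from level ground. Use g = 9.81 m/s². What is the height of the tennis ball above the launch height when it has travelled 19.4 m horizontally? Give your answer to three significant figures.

3.80 m

v_x = 24.2 cos 20.9° = 22.61 m/s, v_y0 = 24.2 sin 20.9° = 8.633 m/s.
Time to reach x = 19.4 m: t = x / v_x = 19.4 / 22.61 = 0.8580 s.
y = v_y0 t − ½ g t² = 8.633×0.8580 − 4.905×0.8580² = 3.80 m.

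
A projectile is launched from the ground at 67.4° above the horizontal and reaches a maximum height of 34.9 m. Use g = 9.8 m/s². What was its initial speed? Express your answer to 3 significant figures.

28.3 m/s

At maximum height v_y = 0, so (v₀ sin θ)² = 2 g H.
v₀ sin 67.4° = √(2 × 9.8 × 34.9) = 26.15 m/s.
v₀ = 26.15 / sin 67.4° = 26.15 / 0.9232 = 28.3 m/s.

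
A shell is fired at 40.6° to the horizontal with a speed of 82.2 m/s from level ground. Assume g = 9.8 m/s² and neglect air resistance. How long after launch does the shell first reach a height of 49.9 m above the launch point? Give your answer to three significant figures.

v_y0 = 82.2 sin 40.6° = 53.49 m/s.
Set y = v_y0 t − ½ g t² = 49.9: 4.900 t² − 53.49 t + 49.9 = 0.
t = [53.49 ± √(2861 − 978.0)] / 9.8 = (53.49 ± 43.39) / 9.8, giving t = 1.03 s or t = 9.89 s.
The shell is on the way up at the first time, so t = 1.03 s.

1.03 s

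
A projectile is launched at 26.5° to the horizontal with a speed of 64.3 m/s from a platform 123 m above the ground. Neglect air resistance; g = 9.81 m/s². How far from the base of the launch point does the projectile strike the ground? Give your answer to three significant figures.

Components: v_x = 64.3 cos 26.5° = 57.54 m/s, v_y = 64.3 sin 26.5° = 28.69 m/s.
Vertical: 0 = 123 + 28.69 t − ½(9.81) t² ⇒ 4.905 t² − 28.69 t − 123 = 0.
t = [28.69 + √(823.1 + 2413)] / 9.810 = 8.723 s.
Horizontal: R = v_x · t = 57.54 × 8.723 = 502 m.

502 m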